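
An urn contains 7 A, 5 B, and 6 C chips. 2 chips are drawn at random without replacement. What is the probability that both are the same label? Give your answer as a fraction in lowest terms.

46/153

There are C(18,2) = 153 ways to draw 2 chips.
All same label: C(7,2) + C(5,2) + C(6,2) = 21 + 10 + 15 = 46.
Probability = 46/153.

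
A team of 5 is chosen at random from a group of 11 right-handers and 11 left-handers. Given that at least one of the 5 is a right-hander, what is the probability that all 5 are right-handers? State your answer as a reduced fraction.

1/56

Work in counts. Selections with at least one right-hander: C(22,5) − C(11,5) = 26334 − 462 = 25872.
Of those, selections where all 5 are right-handers: C(11,5) = 462.
Conditional probability = 462/25872 = 1/56.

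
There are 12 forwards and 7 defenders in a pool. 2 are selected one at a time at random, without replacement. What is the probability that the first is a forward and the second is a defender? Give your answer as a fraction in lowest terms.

Multiply the conditional probabilities at each draw: 12/19 · 7/18 = 84/342 = 14/57.

14/57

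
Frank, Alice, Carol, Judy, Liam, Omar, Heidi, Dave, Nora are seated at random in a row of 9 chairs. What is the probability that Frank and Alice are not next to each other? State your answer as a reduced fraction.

There are 9! = 362880 arrangements.
Arrangements with Frank and Alice adjacent: 2·8! = 80640.
So not adjacent: 362880 − 80640 = 282240, probability 282240/362880 = 7/9.

7/9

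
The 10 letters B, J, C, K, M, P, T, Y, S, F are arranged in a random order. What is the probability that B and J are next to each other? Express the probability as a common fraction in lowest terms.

There are 10! = 3628800 arrangements.
Treat B and J as a block: 9! arrangements of the blocks × 2 orders within the block = 2·362880 = 725760.
Probability = 725760/3628800 = 1/5.

1/5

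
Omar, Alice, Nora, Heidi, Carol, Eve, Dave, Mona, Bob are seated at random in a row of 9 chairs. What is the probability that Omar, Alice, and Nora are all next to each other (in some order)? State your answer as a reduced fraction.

There are 9! = 362880 arrangements.
Treat the three as one block: 7! placements × 3! orders within the block = 5040·6 = 30240.
Probability = 30240/362880 = 1/12.

1/12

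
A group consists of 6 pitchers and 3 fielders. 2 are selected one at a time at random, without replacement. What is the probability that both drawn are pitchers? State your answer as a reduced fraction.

Multiply the conditional probabilities at each draw: 6/9 · 5/8 = 30/72 = 5/12.

5/12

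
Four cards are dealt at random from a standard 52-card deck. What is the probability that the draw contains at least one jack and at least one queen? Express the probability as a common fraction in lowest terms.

There are C(52,4) = 270725 possible draws.
By inclusion-exclusion on the complements, draws missing all jacks or all queens: C(48,4) + C(48,4) − C(44,4) = 194580 + 194580 − 135751 = 253409.
So draws with at least one of each: 270725 − 253409 = 17316, probability 17316/270725 = 1332/20825.

1332/20825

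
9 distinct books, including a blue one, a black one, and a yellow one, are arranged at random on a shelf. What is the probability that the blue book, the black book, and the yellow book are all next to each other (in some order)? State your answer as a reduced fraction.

1/12

There are 9! = 362880 arrangements.
Treat the three as one block: 7! placements × 3! orders within the block = 5040·6 = 30240.
Probability = 30240/362880 = 1/12.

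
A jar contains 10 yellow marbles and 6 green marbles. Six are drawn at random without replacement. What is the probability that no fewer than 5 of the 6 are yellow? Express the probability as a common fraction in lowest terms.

123/572

Total selections: C(16,6) = 8008.
Favorable selections (no fewer than 5 yellow): C(10,5)·C(6,1) + C(10,6)·C(6,0) = 1512 + 210 = 1722.
Probability = 1722/8008 = 123/572.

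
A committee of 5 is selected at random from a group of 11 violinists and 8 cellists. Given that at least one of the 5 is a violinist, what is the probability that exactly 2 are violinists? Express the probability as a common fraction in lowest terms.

Work in counts. Selections with at least one violinist: C(19,5) − C(8,5) = 11628 − 56 = 11572.
Of those, selections where exactly 2 are violinists: C(11,2)·C(8,3) = 55·56 = 3080.
Conditional probability = 3080/11572 = 70/263.

70/263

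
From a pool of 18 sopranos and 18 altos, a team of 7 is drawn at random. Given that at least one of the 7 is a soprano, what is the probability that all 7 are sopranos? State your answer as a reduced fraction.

13/3397

Work in counts. Selections with at least one soprano: C(36,7) − C(18,7) = 8347680 − 31824 = 8315856.
Of those, selections where all 7 are sopranos: C(18,7) = 31824.
Conditional probability = 31824/8315856 = 13/3397.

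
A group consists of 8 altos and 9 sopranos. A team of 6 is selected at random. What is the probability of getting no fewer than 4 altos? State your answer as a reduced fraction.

109/442

There are C(17,6) = 12376 ways to choose the 6.
Favorable selections (no fewer than 4 altos): C(8,4)·C(9,2) + C(8,5)·C(9,1) + C(8,6)·C(9,0) = 2520 + 504 + 28 = 3052.
Probability = 3052/12376 = 109/442.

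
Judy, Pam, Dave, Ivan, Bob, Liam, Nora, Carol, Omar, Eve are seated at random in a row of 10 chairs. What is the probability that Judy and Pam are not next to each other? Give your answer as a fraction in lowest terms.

There are 10! = 3628800 arrangements.
Arrangements with Judy and Pam adjacent: 2·9! = 725760.
So not adjacent: 3628800 − 725760 = 2903040, probability 2903040/3628800 = 4/5.

4/5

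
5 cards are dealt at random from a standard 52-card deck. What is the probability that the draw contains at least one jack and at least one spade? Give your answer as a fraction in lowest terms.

There are C(52,5) = 2598960 possible draws.
By inclusion-exclusion on the complements, draws missing all jacks or all spades: C(48,5) + C(39,5) − C(36,5) = 1712304 + 575757 − 376992 = 1911069.
So draws with at least one of each: 2598960 − 1911069 = 687891, probability 687891/2598960 = 229297/866320.

229297/866320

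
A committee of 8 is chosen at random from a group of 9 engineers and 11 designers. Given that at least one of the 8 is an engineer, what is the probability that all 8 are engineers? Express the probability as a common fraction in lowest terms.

Work in counts. Selections with at least one engineer: C(20,8) − C(11,8) = 125970 − 165 = 125805.
Of those, selections where all 8 are engineers: C(9,8) = 9.
Conditional probability = 9/125805 = 3/41935.

3/41935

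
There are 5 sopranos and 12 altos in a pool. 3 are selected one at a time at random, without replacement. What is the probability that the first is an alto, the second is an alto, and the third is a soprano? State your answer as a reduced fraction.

Multiply the conditional probabilities at each draw: 12/17 · 11/16 · 5/15 = 660/4080 = 11/68.

11/68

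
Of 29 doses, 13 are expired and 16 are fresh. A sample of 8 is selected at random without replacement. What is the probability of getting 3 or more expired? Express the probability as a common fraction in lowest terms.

24517/30015

Total selections: C(29,8) = 4292145.
Count the complement (fewer than 3 expired): C(13,0)·C(16,8) + C(13,1)·C(16,7) + C(13,2)·C(16,6) = 12870 + 148720 + 624624 = 786214.
Probability = 1 − 786214/4292145 = 3505931/4292145 = 24517/30015.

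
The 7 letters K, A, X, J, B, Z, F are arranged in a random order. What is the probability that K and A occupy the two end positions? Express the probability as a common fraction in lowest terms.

1/21

There are 7! = 5040 arrangements.
Place K and A at the ends in 2 ways, arrange the remaining 5 in 5! = 120 ways: 2·120 = 240.
Probability = 240/5040 = 1/21.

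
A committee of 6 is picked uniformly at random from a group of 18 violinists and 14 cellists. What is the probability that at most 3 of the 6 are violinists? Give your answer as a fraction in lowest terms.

There are C(32,6) = 906192 ways to choose the 6.
Count the complement (more than 3 violinists): C(18,4)·C(14,2) + C(18,5)·C(14,1) + C(18,6)·C(14,0) = 278460 + 119952 + 18564 = 416976.
Probability = 1 − 416976/906192 = 489216/906192 = 1456/2697.

1456/2697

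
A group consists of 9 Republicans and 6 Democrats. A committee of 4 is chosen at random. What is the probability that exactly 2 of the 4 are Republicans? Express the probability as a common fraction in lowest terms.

The sample space is all 4-subsets of the 15: C(15,4) = 1365.
Selections with exactly 2 Republicans: choose 2 of the 9 Republicans and 2 of the 6 Democrats, C(9,2)·C(6,2) = 36·15 = 540.
Probability = 540/1365 = 36/91.

36/91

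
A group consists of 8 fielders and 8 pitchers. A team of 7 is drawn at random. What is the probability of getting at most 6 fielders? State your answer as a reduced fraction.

1429/1430

Total selections: C(16,7) = 11440.
The complement is exactly 7 fielders: C(8,7)·C(8,0) = 8.
Probability = 1 − 8/11440 = 11432/11440 = 1429/1430.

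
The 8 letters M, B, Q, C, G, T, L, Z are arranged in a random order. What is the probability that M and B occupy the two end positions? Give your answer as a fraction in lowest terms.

1/28

There are 8! = 40320 arrangements.
Place M and B at the ends in 2 ways, arrange the remaining 6 in 6! = 720 ways: 2·720 = 1440.
Probability = 1440/40320 = 1/28.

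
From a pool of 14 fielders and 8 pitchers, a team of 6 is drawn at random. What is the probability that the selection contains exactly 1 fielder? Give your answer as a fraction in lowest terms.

The sample space is all 6-subsets of the 22: C(22,6) = 74613.
Selections with exactly 1 fielder: choose 1 of the 14 fielders and 5 of the 8 pitchers, C(14,1)·C(8,5) = 14·56 = 784.
Probability = 784/74613 = 112/10659.

112/10659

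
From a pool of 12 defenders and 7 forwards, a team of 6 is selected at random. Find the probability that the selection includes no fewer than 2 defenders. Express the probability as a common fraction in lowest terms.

There are C(19,6) = 27132 ways to choose the 6.
Favorable selections (no fewer than 2 defenders): C(12,2)·C(7,4) + C(12,3)·C(7,3) + C(12,4)·C(7,2) + C(12,5)·C(7,1) + C(12,6)·C(7,0) = 2310 + 7700 + 10395 + 5544 + 924 = 26873.
Probability = 26873/27132 = 3839/3876.

3839/3876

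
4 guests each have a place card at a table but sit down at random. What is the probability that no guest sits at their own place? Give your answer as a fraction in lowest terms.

3/8

There are 4! = 24 seatings.
By inclusion-exclusion, seatings with no fixed points: C(4,0)·4! − C(4,1)·3! + C(4,2)·2! − C(4,3)·1! + C(4,4)·0! = 9.
Probability = 9/24 = 3/8.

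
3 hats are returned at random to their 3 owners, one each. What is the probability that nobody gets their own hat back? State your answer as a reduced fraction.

1/3

There are 3! = 6 assignments.
By inclusion-exclusion, assignments with no fixed points: C(3,0)·3! − C(3,1)·2! + C(3,2)·1! − C(3,3)·0! = 2.
Probability = 2/6 = 1/3.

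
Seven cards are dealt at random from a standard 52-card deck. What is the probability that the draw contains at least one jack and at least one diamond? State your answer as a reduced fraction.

There are C(52,7) = 133784560 possible draws.
By inclusion-exclusion on the complements, draws missing all jacks or all diamonds: C(48,7) + C(39,7) − C(36,7) = 73629072 + 15380937 − 8347680 = 80662329.
So draws with at least one of each: 133784560 − 80662329 = 53122231, probability 53122231/133784560.

53122231/133784560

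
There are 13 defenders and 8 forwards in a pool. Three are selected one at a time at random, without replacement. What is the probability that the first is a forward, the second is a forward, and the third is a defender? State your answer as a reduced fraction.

26/285

Multiply the conditional probabilities at each draw: 8/21 · 7/20 · 13/19 = 728/7980 = 26/285.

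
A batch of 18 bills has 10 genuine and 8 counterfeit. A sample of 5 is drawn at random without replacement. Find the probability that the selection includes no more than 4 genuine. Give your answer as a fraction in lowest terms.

There are C(18,5) = 8568 ways to choose the 5.
The complement is exactly 5 genuine: C(10,5)·C(8,0) = 252.
Probability = 1 − 252/8568 = 8316/8568 = 33/34.

33/34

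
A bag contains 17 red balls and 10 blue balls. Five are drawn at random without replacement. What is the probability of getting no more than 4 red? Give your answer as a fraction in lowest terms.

Total selections: C(27,5) = 80730.
The complement is exactly 5 red: C(17,5)·C(10,0) = 6188.
Probability = 1 − 6188/80730 = 74542/80730 = 2867/3105.

2867/3105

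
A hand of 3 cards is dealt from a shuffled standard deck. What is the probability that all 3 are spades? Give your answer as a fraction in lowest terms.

There are C(52,3) = 22100 possible 3-card hands.
Hands that are all spades: C(13,3) = 286.
Probability = 286/22100 = 11/850.

11/850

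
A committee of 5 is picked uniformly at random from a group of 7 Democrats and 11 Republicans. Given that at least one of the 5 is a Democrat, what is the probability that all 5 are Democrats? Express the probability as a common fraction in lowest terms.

1/386

Work in counts. Selections with at least one Democrat: C(18,5) − C(11,5) = 8568 − 462 = 8106.
Of those, selections where all 5 are Democrats: C(7,5) = 21.
Conditional probability = 21/8106 = 1/386.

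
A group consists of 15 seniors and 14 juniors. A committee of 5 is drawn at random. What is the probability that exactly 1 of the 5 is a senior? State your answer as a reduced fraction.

The sample space is all 5-subsets of the 29: C(29,5) = 118755.
Selections with exactly 1 senior: choose 1 of the 15 seniors and 4 of the 14 juniors, C(15,1)·C(14,4) = 15·1001 = 15015.
Probability = 15015/118755 = 11/87.

11/87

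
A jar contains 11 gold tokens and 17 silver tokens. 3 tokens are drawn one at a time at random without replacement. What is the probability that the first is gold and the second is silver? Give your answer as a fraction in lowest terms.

187/756

Multiply the conditional probabilities at each draw: 11/28 · 17/27 = 187/756.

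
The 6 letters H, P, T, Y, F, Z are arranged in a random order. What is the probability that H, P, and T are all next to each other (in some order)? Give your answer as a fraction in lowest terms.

There are 6! = 720 arrangements.
Treat the three as one block: 4! placements × 3! orders within the block = 24·6 = 144.
Probability = 144/720 = 1/5.

1/5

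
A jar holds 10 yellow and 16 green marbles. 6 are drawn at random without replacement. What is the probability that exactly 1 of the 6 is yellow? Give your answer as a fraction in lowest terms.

48/253

Total number of selections: C(26,6) = 230230.
Selections with exactly 1 yellow: choose 1 of the 10 yellow and 5 of the 16 green, C(10,1)·C(16,5) = 10·4368 = 43680.
Probability = 43680/230230 = 48/253.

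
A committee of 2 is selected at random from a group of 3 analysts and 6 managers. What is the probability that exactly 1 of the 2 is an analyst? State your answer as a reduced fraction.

There are C(9,2) = 36 ways to choose 2 from 9.
Selections with exactly 1 analyst: choose 1 of the 3 analysts and 1 of the 6 managers, C(3,1)·C(6,1) = 3·6 = 18.
Probability = 18/36 = 1/2.

1/2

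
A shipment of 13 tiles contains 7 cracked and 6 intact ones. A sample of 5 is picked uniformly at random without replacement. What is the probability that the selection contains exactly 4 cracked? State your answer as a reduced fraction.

70/429

Total number of selections: C(13,5) = 1287.
Selections with exactly 4 cracked: choose 4 of the 7 cracked and 1 of the 6 intact, C(7,4)·C(6,1) = 35·6 = 210.
Probability = 210/1287 = 70/429.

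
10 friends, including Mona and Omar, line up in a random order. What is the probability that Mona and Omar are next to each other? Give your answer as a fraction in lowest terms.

1/5

There are 10! = 3628800 arrangements.
Treat Mona and Omar as a block: 9! arrangements of the blocks × 2 orders within the block = 2·362880 = 725760.
Probability = 725760/3628800 = 1/5.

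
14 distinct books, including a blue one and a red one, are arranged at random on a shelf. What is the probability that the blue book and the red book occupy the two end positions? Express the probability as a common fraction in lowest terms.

There are 14! = 87178291200 arrangements.
Place the blue book and the red book at the ends in 2 ways, arrange the remaining 12 in 12! = 479001600 ways: 2·479001600 = 958003200.
Probability = 958003200/87178291200 = 1/91.

1/91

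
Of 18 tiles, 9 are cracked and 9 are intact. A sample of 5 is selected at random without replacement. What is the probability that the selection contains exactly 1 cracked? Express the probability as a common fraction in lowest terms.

Total number of selections: C(18,5) = 8568.
Selections with exactly 1 cracked: choose 1 of the 9 cracked and 4 of the 9 intact, C(9,1)·C(9,4) = 9·126 = 1134.
Probability = 1134/8568 = 9/68.

9/68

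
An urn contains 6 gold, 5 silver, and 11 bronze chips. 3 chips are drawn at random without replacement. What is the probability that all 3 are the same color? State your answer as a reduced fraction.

39/308

There are C(22,3) = 1540 ways to draw 3 chips.
All same color: C(6,3) + C(5,3) + C(11,3) = 20 + 10 + 165 = 195.
Probability = 195/1540 = 39/308.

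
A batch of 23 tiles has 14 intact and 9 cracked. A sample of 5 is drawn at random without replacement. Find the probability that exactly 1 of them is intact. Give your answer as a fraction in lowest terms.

252/4807

Total number of selections: C(23,5) = 33649.
Selections with exactly 1 intact: choose 1 of the 14 intact and 4 of the 9 cracked, C(14,1)·C(9,4) = 14·126 = 1764.
Probability = 1764/33649 = 252/4807.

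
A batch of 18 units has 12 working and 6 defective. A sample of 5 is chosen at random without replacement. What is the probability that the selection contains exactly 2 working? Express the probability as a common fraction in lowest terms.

55/357

Total number of selections: C(18,5) = 8568.
Selections with exactly 2 working: choose 2 of the 12 working and 3 of the 6 defective, C(12,2)·C(6,3) = 66·20 = 1320.
Probability = 1320/8568 = 55/357.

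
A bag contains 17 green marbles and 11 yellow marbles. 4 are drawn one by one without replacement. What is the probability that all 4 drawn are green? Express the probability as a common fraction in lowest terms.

68/585

Multiply the conditional probabilities at each draw: 17/28 · 16/27 · 15/26 · 14/25 = 57120/491400 = 68/585.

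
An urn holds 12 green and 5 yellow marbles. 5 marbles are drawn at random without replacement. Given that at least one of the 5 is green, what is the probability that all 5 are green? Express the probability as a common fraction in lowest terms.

792/6187

Work in counts. Selections with at least one green: C(17,5) − C(5,5) = 6188 − 1 = 6187.
Of those, selections where all 5 are green: C(12,5) = 792.
Conditional probability = 792/6187.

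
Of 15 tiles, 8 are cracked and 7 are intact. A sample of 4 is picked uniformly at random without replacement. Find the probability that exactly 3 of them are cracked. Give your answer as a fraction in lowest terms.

56/195

The sample space is all 4-subsets of the 15: C(15,4) = 1365.
Selections with exactly 3 cracked: choose 3 of the 8 cracked and 1 of the 7 intact, C(8,3)·C(7,1) = 56·7 = 392.
Probability = 392/1365 = 56/195.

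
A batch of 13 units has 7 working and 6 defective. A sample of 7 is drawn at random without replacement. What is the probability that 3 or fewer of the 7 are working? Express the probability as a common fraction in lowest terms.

329/858

Total selections: C(13,7) = 1716.
Favorable selections (3 or fewer working): C(7,1)·C(6,6) + C(7,2)·C(6,5) + C(7,3)·C(6,4) = 7 + 126 + 525 = 658.
Probability = 658/1716 = 329/858.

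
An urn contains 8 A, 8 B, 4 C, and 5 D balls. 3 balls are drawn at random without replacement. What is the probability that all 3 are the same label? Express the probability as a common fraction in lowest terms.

63/1150

There are C(25,3) = 2300 ways to draw 3 balls.
All same label: C(8,3) + C(8,3) + C(4,3) + C(5,3) = 56 + 56 + 4 + 10 = 126.
Probability = 126/2300 = 63/1150.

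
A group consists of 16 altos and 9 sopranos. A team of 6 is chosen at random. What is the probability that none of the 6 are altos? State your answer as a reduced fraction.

3/6325

There are C(25,6) = 177100 possible selections.
Selections with no altos (all sopranos): C(9,6) = 84.
Probability = 84/177100 = 3/6325.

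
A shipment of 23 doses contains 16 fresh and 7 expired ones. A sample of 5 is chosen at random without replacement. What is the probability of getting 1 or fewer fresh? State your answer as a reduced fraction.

Total selections: C(23,5) = 33649.
Favorable selections (1 or fewer fresh): C(16,0)·C(7,5) + C(16,1)·C(7,4) = 21 + 560 = 581.
Probability = 581/33649 = 83/4807.

83/4807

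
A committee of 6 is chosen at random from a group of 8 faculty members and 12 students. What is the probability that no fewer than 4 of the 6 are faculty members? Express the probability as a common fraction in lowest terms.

There are C(20,6) = 38760 ways to choose the 6.
Favorable selections (no fewer than 4 faculty members): C(8,4)·C(12,2) + C(8,5)·C(12,1) + C(8,6)·C(12,0) = 4620 + 672 + 28 = 5320.
Probability = 5320/38760 = 7/51.

7/51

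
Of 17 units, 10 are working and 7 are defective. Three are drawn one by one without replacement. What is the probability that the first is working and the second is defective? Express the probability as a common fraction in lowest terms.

35/136

Multiply the conditional probabilities at each draw: 10/17 · 7/16 = 70/272 = 35/136.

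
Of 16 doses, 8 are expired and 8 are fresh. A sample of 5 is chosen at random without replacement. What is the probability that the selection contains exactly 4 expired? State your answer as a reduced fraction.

5/39

Total number of selections: C(16,5) = 4368.
Selections with exactly 4 expired: choose 4 of the 8 expired and 1 of the 8 fresh, C(8,4)·C(8,1) = 70·8 = 560.
Probability = 560/4368 = 5/39.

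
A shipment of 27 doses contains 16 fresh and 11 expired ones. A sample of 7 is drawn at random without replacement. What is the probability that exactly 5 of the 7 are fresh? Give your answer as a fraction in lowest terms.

Total number of selections: C(27,7) = 888030.
Selections with exactly 5 fresh: choose 5 of the 16 fresh and 2 of the 11 expired, C(16,5)·C(11,2) = 4368·55 = 240240.
Probability = 240240/888030 = 56/207.

56/207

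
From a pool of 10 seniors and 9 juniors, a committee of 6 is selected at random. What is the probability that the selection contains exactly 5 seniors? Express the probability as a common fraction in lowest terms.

27/323

The sample space is all 6-subsets of the 19: C(19,6) = 27132.
Selections with exactly 5 seniors: choose 5 of the 10 seniors and 1 of the 9 juniors, C(10,5)·C(9,1) = 252·9 = 2268.
Probability = 2268/27132 = 27/323.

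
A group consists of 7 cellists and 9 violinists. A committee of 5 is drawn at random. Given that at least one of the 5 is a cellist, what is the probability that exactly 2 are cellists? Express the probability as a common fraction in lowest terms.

Work in counts. Selections with at least one cellist: C(16,5) − C(9,5) = 4368 − 126 = 4242.
Of those, selections where exactly 2 are cellists: C(7,2)·C(9,3) = 21·84 = 1764.
Conditional probability = 1764/4242 = 42/101.

42/101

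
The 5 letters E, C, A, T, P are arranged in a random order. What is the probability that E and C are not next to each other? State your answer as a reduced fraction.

There are 5! = 120 arrangements.
Arrangements with E and C adjacent: 2·4! = 48.
So not adjacent: 120 − 48 = 72, probability 72/120 = 3/5.

3/5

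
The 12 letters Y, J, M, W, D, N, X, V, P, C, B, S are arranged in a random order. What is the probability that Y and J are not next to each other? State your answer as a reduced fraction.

5/6

There are 12! = 479001600 arrangements.
Arrangements with Y and J adjacent: 2·11! = 79833600.
So not adjacent: 479001600 − 79833600 = 399168000, probability 399168000/479001600 = 5/6.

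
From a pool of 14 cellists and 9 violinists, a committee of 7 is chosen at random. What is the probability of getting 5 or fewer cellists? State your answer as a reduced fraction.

6506/7429

There are C(23,7) = 245157 ways to choose the 7.
Count the complement (more than 5 cellists): C(14,6)·C(9,1) + C(14,7)·C(9,0) = 27027 + 3432 = 30459.
Probability = 1 − 30459/245157 = 214698/245157 = 6506/7429.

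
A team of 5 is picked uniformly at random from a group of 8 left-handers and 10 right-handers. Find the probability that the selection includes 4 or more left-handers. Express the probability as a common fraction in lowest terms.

3/34

There are C(18,5) = 8568 ways to choose the 5.
Favorable selections (4 or more left-handers): C(8,4)·C(10,1) + C(8,5)·C(10,0) = 700 + 56 = 756.
Probability = 756/8568 = 3/34.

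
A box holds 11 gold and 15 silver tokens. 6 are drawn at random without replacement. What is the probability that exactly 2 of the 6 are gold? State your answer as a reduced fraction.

15/46

There are C(26,6) = 230230 ways to choose 6 from 26.
Selections with exactly 2 gold: choose 2 of the 11 gold and 4 of the 15 silver, C(11,2)·C(15,4) = 55·1365 = 75075.
Probability = 75075/230230 = 15/46.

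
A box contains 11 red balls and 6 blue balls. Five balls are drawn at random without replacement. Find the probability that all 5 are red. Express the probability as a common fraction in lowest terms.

There are C(17,5) = 6188 possible selections.
Selections with all red: C(11,5) = 462.
Probability = 462/6188 = 33/442.

33/442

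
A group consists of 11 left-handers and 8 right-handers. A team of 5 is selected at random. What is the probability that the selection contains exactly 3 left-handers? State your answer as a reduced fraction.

385/969

The sample space is all 5-subsets of the 19: C(19,5) = 11628.
Selections with exactly 3 left-handers: choose 3 of the 11 left-handers and 2 of the 8 right-handers, C(11,3)·C(8,2) = 165·28 = 4620.
Probability = 4620/11628 = 385/969.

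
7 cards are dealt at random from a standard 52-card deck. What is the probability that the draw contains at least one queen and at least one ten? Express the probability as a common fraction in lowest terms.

3105873/16723070

There are C(52,7) = 133784560 possible draws.
By inclusion-exclusion on the complements, draws missing all queens or all tens: C(48,7) + C(48,7) − C(44,7) = 73629072 + 73629072 − 38320568 = 108937576.
So draws with at least one of each: 133784560 − 108937576 = 24846984, probability 24846984/133784560 = 3105873/16723070.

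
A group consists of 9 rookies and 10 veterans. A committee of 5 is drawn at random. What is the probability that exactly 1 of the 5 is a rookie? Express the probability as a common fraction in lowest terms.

105/646

The sample space is all 5-subsets of the 19: C(19,5) = 11628.
Selections with exactly 1 rookie: choose 1 of the 9 rookies and 4 of the 10 veterans, C(9,1)·C(10,4) = 9·210 = 1890.
Probability = 1890/11628 = 105/646.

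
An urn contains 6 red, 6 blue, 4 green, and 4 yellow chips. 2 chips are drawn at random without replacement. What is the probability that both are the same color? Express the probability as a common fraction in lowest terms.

21/95

There are C(20,2) = 190 ways to draw 2 chips.
All same color: C(6,2) + C(6,2) + C(4,2) + C(4,2) = 15 + 15 + 6 + 6 = 42.
Probability = 42/190 = 21/95.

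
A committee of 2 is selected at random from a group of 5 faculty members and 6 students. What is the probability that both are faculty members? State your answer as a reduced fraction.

There are C(11,2) = 55 possible selections.
Selections with all faculty members: C(5,2) = 10.
Probability = 10/55 = 2/11.

2/11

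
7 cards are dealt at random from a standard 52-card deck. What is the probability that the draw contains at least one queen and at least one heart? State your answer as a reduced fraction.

There are C(52,7) = 133784560 possible draws.
By inclusion-exclusion on the complements, draws missing all queens or all hearts: C(48,7) + C(39,7) − C(36,7) = 73629072 + 15380937 − 8347680 = 80662329.
So draws with at least one of each: 133784560 − 80662329 = 53122231, probability 53122231/133784560.

53122231/133784560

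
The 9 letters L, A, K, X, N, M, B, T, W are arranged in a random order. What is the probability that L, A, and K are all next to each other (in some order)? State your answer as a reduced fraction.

1/12

There are 9! = 362880 arrangements.
Treat the three as one block: 7! placements × 3! orders within the block = 5040·6 = 30240.
Probability = 30240/362880 = 1/12.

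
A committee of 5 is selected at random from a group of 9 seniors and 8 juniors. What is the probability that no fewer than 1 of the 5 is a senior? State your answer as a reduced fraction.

Total selections: C(17,5) = 6188.
The complement is all 5 are juniors: C(8,5) = 56.
Probability = 1 − 56/6188 = 6132/6188 = 219/221.

219/221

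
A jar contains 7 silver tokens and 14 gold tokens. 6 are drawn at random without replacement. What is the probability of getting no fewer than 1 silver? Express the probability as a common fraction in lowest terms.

There are C(21,6) = 54264 ways to choose the 6.
Favorable selections (no fewer than 1 silver): C(7,1)·C(14,5) + C(7,2)·C(14,4) + C(7,3)·C(14,3) + C(7,4)·C(14,2) + C(7,5)·C(14,1) + C(7,6)·C(14,0) = 14014 + 21021 + 12740 + 3185 + 294 + 7 = 51261.
Probability = 51261/54264 = 2441/2584.

2441/2584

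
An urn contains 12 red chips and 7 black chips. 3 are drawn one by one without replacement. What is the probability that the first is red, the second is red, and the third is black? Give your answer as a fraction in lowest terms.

154/969

Multiply the conditional probabilities at each draw: 12/19 · 11/18 · 7/17 = 924/5814 = 154/969.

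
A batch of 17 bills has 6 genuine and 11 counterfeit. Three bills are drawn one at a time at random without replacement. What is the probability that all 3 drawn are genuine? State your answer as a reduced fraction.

Multiply the conditional probabilities at each draw: 6/17 · 5/16 · 4/15 = 120/4080 = 1/34.

1/34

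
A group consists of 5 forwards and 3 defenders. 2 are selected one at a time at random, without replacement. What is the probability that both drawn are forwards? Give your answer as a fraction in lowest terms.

5/14

Multiply the conditional probabilities at each draw: 5/8 · 4/7 = 20/56 = 5/14.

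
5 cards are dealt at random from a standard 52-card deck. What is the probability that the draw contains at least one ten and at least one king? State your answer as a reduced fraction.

6509/64974

There are C(52,5) = 2598960 possible draws.
By inclusion-exclusion on the complements, draws missing all tens or all kings: C(48,5) + C(48,5) − C(44,5) = 1712304 + 1712304 − 1086008 = 2338600.
So draws with at least one of each: 2598960 − 2338600 = 260360, probability 260360/2598960 = 6509/64974.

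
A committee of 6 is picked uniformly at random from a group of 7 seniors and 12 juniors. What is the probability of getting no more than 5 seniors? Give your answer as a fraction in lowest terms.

Total selections: C(19,6) = 27132.
Favorable selections (no more than 5 seniors): C(7,0)·C(12,6) + C(7,1)·C(12,5) + C(7,2)·C(12,4) + C(7,3)·C(12,3) + C(7,4)·C(12,2) + C(7,5)·C(12,1) = 924 + 5544 + 10395 + 7700 + 2310 + 252 = 27125.
Probability = 27125/27132 = 3875/3876.

3875/3876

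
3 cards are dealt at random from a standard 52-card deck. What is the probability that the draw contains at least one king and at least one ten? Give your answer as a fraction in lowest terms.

There are C(52,3) = 22100 possible draws.
By inclusion-exclusion on the complements, draws missing all kings or all tens: C(48,3) + C(48,3) − C(44,3) = 17296 + 17296 − 13244 = 21348.
So draws with at least one of each: 22100 − 21348 = 752, probability 752/22100 = 188/5525.

188/5525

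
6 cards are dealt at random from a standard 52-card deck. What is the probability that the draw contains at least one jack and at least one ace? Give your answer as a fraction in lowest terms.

There are C(52,6) = 20358520 possible draws.
By inclusion-exclusion on the complements, draws missing all jacks or all aces: C(48,6) + C(48,6) − C(44,6) = 12271512 + 12271512 − 7059052 = 17483972.
So draws with at least one of each: 20358520 − 17483972 = 2874548, probability 2874548/20358520 = 718637/5089630.

718637/5089630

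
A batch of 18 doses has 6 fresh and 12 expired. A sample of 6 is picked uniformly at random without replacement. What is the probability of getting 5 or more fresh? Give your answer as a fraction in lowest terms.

Total selections: C(18,6) = 18564.
Favorable selections (5 or more fresh): C(6,5)·C(12,1) + C(6,6)·C(12,0) = 72 + 1 = 73.
Probability = 73/18564.

73/18564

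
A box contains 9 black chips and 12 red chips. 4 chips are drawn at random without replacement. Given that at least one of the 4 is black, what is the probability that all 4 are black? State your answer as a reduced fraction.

Work in counts. Selections with at least one black: C(21,4) − C(12,4) = 5985 − 495 = 5490.
Of those, selections where all 4 are black: C(9,4) = 126.
Conditional probability = 126/5490 = 7/305.

7/305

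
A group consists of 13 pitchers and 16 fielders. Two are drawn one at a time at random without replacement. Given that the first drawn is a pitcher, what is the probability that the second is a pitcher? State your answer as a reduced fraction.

After removing one pitcher, 28 remain: 12 pitchers and 16 fielders.
So the probability the next is a pitcher is 12/28 = 3/7.

3/7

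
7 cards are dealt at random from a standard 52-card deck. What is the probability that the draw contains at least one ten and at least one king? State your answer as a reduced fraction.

3105873/16723070

There are C(52,7) = 133784560 possible draws.
By inclusion-exclusion on the complements, draws missing all tens or all kings: C(48,7) + C(48,7) − C(44,7) = 73629072 + 73629072 − 38320568 = 108937576.
So draws with at least one of each: 133784560 − 108937576 = 24846984, probability 24846984/133784560 = 3105873/16723070.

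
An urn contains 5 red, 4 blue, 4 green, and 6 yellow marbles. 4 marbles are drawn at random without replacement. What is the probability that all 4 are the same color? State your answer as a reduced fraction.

There are C(19,4) = 3876 ways to draw 4 marbles.
All same color: C(5,4) + C(4,4) + C(4,4) + C(6,4) = 5 + 1 + 1 + 15 = 22.
Probability = 22/3876 = 11/1938.

11/1938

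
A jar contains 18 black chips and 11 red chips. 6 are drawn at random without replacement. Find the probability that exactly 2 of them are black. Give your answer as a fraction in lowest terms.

The sample space is all 6-subsets of the 29: C(29,6) = 475020.
Selections with exactly 2 black: choose 2 of the 18 black and 4 of the 11 red, C(18,2)·C(11,4) = 153·330 = 50490.
Probability = 50490/475020 = 561/5278.

561/5278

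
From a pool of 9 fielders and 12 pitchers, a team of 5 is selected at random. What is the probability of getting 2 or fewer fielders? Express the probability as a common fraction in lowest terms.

Total selections: C(21,5) = 20349.
Favorable selections (2 or fewer fielders): C(9,0)·C(12,5) + C(9,1)·C(12,4) + C(9,2)·C(12,3) = 792 + 4455 + 7920 = 13167.
Probability = 13167/20349 = 11/17.

11/17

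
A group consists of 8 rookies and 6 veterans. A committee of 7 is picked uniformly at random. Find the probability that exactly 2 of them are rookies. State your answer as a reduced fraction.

7/143

There are C(14,7) = 3432 ways to choose 7 from 14.
Selections with exactly 2 rookies: choose 2 of the 8 rookies and 5 of the 6 veterans, C(8,2)·C(6,5) = 28·6 = 168.
Probability = 168/3432 = 7/143.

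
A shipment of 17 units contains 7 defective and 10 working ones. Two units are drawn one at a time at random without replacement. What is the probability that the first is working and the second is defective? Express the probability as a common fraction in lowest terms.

Multiply the conditional probabilities at each draw: 10/17 · 7/16 = 70/272 = 35/136.

35/136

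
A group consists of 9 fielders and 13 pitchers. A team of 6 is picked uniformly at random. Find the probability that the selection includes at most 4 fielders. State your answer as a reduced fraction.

Total selections: C(22,6) = 74613.
Count the complement (more than 4 fielders): C(9,5)·C(13,1) + C(9,6)·C(13,0) = 1638 + 84 = 1722.
Probability = 1 − 1722/74613 = 72891/74613 = 3471/3553.

3471/3553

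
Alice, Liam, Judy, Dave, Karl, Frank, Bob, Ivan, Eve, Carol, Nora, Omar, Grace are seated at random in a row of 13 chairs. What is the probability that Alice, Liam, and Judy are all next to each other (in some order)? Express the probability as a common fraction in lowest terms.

1/26

There are 13! = 6227020800 arrangements.
Treat the three as one block: 11! placements × 3! orders within the block = 39916800·6 = 239500800.
Probability = 239500800/6227020800 = 1/26.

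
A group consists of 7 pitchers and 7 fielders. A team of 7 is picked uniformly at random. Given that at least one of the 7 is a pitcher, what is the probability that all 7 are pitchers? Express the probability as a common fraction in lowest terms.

1/3431

Work in counts. Selections with at least one pitcher: C(14,7) − C(7,7) = 3432 − 1 = 3431.
Of those, selections where all 7 are pitchers: C(7,7) = 1.
Conditional probability = 1/3431.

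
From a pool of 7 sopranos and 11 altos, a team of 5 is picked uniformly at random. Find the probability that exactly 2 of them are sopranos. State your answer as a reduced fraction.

55/136

Total number of selections: C(18,5) = 8568.
Selections with exactly 2 sopranos: choose 2 of the 7 sopranos and 3 of the 11 altos, C(7,2)·C(11,3) = 21·165 = 3465.
Probability = 3465/8568 = 55/136.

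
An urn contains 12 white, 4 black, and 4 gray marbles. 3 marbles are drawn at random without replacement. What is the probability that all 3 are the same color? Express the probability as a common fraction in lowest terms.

1/5

There are C(20,3) = 1140 ways to draw 3 marbles.
All same color: C(12,3) + C(4,3) + C(4,3) = 220 + 4 + 4 = 228.
Probability = 228/1140 = 1/5.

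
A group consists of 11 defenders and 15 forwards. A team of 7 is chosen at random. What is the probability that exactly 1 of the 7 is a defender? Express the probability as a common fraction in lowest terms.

The sample space is all 7-subsets of the 26: C(26,7) = 657800.
Selections with exactly 1 defender: choose 1 of the 11 defenders and 6 of the 15 forwards, C(11,1)·C(15,6) = 11·5005 = 55055.
Probability = 55055/657800 = 77/920.

77/920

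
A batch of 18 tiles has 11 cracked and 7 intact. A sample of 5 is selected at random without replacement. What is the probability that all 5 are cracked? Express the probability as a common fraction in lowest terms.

11/204

There are C(18,5) = 8568 possible selections.
Selections with all cracked: C(11,5) = 462.
Probability = 462/8568 = 11/204.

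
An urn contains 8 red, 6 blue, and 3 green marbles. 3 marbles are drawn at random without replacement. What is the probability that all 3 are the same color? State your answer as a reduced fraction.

There are C(17,3) = 680 ways to draw 3 marbles.
All same color: C(8,3) + C(6,3) + C(3,3) = 56 + 20 + 1 = 77.
Probability = 77/680.

77/680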